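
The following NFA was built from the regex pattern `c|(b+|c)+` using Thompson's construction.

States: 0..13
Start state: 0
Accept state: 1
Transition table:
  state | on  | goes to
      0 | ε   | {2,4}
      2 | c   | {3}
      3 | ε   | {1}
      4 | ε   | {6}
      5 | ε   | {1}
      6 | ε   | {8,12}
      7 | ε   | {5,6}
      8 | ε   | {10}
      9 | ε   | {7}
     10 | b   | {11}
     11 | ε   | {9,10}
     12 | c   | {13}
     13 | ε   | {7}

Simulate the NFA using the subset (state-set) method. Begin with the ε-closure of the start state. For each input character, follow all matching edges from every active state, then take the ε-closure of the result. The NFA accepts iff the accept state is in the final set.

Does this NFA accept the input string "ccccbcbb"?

start: ε-closure({0}) = {0,2,4,6,8,10,12}
'c' @ 1: {1,3,5,6,7,8,10,12,13}  [accepting]
'c' @ 2: {1,5,6,7,8,10,12,13}  [accepting]
'c' @ 3: {1,5,6,7,8,10,12,13}  [accepting]
'c' @ 4: {1,5,6,7,8,10,12,13}  [accepting]
'b' @ 5: {1,5,6,7,8,9,10,11,12}  [accepting]
'c' @ 6: {1,5,6,7,8,10,12,13}  [accepting]
'b' @ 7: {1,5,6,7,8,9,10,11,12}  [accepting]
'b' @ 8: {1,5,6,7,8,9,10,11,12}  [accepting]
after full input: {1,5,6,7,8,9,10,11,12}  (accept=1 in)

Answer: ACCEPT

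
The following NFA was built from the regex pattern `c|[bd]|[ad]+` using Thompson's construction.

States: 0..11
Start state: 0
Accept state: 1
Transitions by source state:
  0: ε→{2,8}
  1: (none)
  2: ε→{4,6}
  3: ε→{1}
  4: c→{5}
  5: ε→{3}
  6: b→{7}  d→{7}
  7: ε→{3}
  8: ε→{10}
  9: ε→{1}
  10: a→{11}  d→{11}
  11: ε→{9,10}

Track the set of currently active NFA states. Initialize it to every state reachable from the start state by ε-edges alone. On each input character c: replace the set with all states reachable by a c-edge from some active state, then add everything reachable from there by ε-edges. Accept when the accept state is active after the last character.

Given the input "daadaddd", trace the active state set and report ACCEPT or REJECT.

Answer: ACCEPT

Steps:
start: ε-closure({0}) = {0,2,4,6,8,10}
'd' @ 1: {1,3,7,9,10,11}  ✓accept
'a' @ 2: {1,9,10,11}  ✓accept
'a' @ 3: {1,9,10,11}  ✓accept
'd' @ 4: {1,9,10,11}  ✓accept
'a' @ 5: {1,9,10,11}  ✓accept
'd' @ 6: {1,9,10,11}  ✓accept
'd' @ 7: {1,9,10,11}  ✓accept
'd' @ 8: {1,9,10,11}  ✓accept
after full input: {1,9,10,11}  (accept=1 in)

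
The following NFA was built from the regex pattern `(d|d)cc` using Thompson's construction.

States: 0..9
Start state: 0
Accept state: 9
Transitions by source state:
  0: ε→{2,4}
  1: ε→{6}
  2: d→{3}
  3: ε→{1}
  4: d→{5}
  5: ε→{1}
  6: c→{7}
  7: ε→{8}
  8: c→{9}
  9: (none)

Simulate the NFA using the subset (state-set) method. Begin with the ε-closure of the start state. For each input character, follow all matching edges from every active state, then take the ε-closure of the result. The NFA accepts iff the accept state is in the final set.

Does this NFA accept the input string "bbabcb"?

Answer: REJECT

Steps:
initial (ε-close {0}): {0,2,4}
'b' @ 1: {}  — no active states
rest 'babcb' ignored (set empty)
after full input: {}  (accept=9 not in)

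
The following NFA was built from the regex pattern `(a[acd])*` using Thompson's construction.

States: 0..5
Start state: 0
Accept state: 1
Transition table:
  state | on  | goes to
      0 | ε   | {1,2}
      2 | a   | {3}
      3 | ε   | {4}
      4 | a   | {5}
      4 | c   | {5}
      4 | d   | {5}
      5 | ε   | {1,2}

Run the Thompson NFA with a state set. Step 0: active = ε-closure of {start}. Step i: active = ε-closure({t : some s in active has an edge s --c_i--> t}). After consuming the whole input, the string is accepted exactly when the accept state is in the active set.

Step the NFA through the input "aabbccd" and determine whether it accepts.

Answer: REJECT

Derivation:
start: ε-closure({0}) = {0,1,2}
'a' @ 1: {3,4}
'a' @ 2: {1,2,5}  ✓accept
'b' @ 3: {}  — state set empty
rest 'bccd' ignored (set empty)
end set {} — state 1 not in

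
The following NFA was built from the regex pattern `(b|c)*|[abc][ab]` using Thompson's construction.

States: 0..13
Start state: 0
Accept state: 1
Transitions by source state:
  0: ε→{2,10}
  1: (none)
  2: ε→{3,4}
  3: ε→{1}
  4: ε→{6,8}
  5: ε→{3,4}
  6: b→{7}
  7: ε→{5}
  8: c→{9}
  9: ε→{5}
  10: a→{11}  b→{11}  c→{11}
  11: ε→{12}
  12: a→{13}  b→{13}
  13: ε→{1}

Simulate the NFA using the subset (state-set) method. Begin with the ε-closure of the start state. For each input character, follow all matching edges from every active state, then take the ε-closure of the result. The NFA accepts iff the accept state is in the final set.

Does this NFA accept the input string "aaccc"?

Answer: REJECT

Trace:
S₀ = ε-closure({0}) = {0,1,2,3,4,6,8,10}
'a' @ 1: {11,12}
'a' @ 2: {1,13}  (accept∈set)
'c' @ 3: {}  — dead — no transitions
rest 'cc' ignored (set empty)
end set {} — state 1 not in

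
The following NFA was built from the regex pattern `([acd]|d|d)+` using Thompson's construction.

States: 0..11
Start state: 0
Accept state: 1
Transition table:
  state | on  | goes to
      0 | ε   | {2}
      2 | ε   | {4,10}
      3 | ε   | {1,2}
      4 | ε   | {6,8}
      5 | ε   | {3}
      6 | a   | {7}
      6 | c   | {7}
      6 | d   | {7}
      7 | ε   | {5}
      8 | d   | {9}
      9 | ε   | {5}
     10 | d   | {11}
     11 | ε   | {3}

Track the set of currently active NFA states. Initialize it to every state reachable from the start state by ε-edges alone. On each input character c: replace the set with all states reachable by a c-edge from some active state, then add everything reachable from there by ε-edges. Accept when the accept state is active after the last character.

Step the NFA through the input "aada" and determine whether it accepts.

S₀ = ε-closure({0}) = {0,2,4,6,8,10}
'a' @ 1: {1,2,3,4,5,6,7,8,10}  [accepting]
'a' @ 2: {1,2,3,4,5,6,7,8,10}  [accepting]
'd' @ 3: {1,2,3,4,5,6,7,8,9,10,11}  [accepting]
'a' @ 4: {1,2,3,4,5,6,7,8,10}  [accepting]
end set {1,2,3,4,5,6,7,8,10} — state 1 in

Answer: ACCEPT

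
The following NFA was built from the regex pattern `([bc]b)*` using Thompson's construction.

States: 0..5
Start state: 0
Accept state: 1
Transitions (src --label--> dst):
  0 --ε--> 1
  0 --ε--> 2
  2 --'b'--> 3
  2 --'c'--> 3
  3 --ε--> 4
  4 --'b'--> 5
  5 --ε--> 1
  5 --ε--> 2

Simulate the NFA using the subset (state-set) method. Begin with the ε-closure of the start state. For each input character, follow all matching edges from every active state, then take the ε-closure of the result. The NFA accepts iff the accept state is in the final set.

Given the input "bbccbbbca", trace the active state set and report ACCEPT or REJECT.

initial (ε-close {0}): {0,1,2}
'b' @ 1: {3,4}
'b' @ 2: {1,2,5}  [accepting]
'c' @ 3: {3,4}
'c' @ 4: {}  — dead — no transitions
rest 'bbbca' ignored (set empty)
end set {} — state 1 not in

Answer: REJECT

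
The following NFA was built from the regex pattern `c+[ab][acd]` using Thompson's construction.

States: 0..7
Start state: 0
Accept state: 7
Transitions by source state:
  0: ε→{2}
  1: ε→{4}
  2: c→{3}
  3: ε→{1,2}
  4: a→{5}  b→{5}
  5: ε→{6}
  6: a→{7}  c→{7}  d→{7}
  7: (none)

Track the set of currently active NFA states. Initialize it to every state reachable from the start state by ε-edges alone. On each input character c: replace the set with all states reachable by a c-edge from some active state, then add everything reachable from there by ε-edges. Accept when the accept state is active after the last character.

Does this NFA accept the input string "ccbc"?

Answer: ACCEPT

Trace:
initial (ε-close {0}): {0,2}
'c' @ 1: {1,2,3,4}
'c' @ 2: {1,2,3,4}
'b' @ 3: {5,6}
'c' @ 4: {7}  ✓accept
end set {7} — state 7 in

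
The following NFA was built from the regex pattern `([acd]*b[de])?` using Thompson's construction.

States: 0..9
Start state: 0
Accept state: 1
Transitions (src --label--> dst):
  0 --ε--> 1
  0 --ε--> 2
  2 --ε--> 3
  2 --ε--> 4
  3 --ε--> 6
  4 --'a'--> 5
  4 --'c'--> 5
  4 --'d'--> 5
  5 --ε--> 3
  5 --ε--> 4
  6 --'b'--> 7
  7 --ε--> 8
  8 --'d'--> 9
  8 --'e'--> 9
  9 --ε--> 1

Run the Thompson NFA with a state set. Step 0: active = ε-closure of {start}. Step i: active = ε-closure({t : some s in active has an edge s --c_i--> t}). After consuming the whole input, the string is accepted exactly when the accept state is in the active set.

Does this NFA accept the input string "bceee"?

Answer: REJECT

Steps:
start: ε-closure({0}) = {0,1,2,3,4,6}
'b' @ 1: {7,8}
'c' @ 2: {}  — dead — no transitions
rest 'eee' ignored (set empty)
final: {}; accept 1 not in set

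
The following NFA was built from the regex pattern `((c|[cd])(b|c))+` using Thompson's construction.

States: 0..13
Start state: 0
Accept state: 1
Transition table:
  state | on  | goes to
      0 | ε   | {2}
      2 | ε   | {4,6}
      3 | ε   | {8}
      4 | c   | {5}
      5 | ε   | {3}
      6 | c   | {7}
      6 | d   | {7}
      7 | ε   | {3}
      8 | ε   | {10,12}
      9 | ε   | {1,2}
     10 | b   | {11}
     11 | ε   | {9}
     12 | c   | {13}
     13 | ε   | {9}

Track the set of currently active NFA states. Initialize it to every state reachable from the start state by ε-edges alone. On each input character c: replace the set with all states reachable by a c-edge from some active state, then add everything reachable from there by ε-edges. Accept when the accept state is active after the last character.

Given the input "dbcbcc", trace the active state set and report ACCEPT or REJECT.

Answer: ACCEPT

Trace:
initial (ε-close {0}): {0,2,4,6}
'd' @ 1: {3,7,8,10,12}
'b' @ 2: {1,2,4,6,9,11}  ✓accept
'c' @ 3: {3,5,7,8,10,12}
'b' @ 4: {1,2,4,6,9,11}  ✓accept
'c' @ 5: {3,5,7,8,10,12}
'c' @ 6: {1,2,4,6,9,13}  ✓accept
final: {1,2,4,6,9,13}; accept 1 in set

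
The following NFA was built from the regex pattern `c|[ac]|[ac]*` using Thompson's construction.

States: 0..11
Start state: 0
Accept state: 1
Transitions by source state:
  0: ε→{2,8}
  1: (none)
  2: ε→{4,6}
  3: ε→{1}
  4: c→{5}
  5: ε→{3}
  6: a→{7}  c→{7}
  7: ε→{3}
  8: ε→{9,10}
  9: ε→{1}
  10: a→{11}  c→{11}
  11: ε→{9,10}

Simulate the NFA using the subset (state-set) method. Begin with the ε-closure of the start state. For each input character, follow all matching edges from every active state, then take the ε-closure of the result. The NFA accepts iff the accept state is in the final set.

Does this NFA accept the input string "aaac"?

start: ε-closure({0}) = {0,1,2,4,6,8,9,10}
'a' @ 1: {1,3,7,9,10,11}  ✓accept
'a' @ 2: {1,9,10,11}  ✓accept
'a' @ 3: {1,9,10,11}  ✓accept
'c' @ 4: {1,9,10,11}  ✓accept
after full input: {1,9,10,11}  (accept=1 in)

Answer: ACCEPT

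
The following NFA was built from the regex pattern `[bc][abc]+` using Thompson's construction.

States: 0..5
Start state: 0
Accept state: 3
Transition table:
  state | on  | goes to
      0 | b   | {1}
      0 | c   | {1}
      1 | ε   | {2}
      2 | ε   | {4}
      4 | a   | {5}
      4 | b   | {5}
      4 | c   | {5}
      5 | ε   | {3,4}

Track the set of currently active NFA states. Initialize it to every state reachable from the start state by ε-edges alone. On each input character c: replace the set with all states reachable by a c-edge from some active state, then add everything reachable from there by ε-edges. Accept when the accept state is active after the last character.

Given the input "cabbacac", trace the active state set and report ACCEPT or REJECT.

Answer: ACCEPT

Steps:
start: ε-closure({0}) = {0}
'c' @ 1: {1,2,4}
'a' @ 2: {3,4,5}  [accepting]
'b' @ 3: {3,4,5}  [accepting]
'b' @ 4: {3,4,5}  [accepting]
'a' @ 5: {3,4,5}  [accepting]
'c' @ 6: {3,4,5}  [accepting]
'a' @ 7: {3,4,5}  [accepting]
'c' @ 8: {3,4,5}  [accepting]
after full input: {3,4,5}  (accept=3 in)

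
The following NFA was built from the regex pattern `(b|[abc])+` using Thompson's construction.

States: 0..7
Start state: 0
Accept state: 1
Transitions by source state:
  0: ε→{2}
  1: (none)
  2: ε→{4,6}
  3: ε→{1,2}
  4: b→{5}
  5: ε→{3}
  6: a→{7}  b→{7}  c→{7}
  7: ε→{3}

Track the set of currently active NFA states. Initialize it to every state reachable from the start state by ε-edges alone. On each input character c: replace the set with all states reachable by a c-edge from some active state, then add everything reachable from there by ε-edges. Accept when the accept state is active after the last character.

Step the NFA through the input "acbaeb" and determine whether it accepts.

start: ε-closure({0}) = {0,2,4,6}
'a' @ 1: {1,2,3,4,6,7}  (accept∈set)
'c' @ 2: {1,2,3,4,6,7}  (accept∈set)
'b' @ 3: {1,2,3,4,5,6,7}  (accept∈set)
'a' @ 4: {1,2,3,4,6,7}  (accept∈set)
'e' @ 5: {}  — no active states
rest 'b' ignored (set empty)
end set {} — state 1 not in

Answer: REJECT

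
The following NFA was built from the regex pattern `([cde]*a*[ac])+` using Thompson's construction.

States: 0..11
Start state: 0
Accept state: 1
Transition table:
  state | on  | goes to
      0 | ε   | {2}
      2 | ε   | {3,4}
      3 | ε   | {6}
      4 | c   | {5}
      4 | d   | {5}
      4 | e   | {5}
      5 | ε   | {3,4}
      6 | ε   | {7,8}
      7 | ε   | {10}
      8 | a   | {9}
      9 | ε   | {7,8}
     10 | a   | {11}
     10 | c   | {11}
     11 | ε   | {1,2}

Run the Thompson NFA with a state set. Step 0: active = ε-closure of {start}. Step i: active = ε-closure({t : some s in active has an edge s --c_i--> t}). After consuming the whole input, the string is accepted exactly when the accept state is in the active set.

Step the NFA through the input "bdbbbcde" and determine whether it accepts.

Answer: REJECT

Steps:
initial (ε-close {0}): {0,2,3,4,6,7,8,10}
'b' @ 1: {}  — state set empty
rest 'dbbbcde' ignored (set empty)
end set {} — state 1 not in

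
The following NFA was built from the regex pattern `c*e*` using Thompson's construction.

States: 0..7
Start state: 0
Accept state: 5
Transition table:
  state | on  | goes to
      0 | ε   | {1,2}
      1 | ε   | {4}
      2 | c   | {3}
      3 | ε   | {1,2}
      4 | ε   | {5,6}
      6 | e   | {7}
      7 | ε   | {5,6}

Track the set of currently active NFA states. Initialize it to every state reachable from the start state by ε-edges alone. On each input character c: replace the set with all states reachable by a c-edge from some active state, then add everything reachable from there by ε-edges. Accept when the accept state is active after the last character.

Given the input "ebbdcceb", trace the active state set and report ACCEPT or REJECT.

start: ε-closure({0}) = {0,1,2,4,5,6}
'e' @ 1: {5,6,7}  ✓accept
'b' @ 2: {}  — state set empty
rest 'bdcceb' ignored (set empty)
final: {}; accept 5 not in set

Answer: REJECT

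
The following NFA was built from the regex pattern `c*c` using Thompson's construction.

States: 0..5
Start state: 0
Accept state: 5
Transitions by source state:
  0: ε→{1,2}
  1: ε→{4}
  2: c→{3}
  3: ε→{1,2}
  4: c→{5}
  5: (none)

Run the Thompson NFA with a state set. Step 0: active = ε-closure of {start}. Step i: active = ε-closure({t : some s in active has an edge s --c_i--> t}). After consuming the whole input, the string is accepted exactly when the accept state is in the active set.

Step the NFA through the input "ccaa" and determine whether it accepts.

Answer: REJECT

Trace:
start: ε-closure({0}) = {0,1,2,4}
'c' @ 1: {1,2,3,4,5}  [accepting]
'c' @ 2: {1,2,3,4,5}  [accepting]
'a' @ 3: {}  — no active states
rest 'a' ignored (set empty)
after full input: {}  (accept=5 not in)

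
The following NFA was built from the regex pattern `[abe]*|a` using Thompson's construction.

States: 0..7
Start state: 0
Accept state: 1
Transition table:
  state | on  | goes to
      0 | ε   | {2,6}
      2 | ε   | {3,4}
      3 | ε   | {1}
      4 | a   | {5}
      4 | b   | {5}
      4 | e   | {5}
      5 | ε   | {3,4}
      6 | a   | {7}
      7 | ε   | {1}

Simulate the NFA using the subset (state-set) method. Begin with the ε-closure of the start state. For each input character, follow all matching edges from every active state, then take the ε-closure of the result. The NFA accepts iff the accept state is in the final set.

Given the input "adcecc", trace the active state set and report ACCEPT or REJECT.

Answer: REJECT

Derivation:
start: ε-closure({0}) = {0,1,2,3,4,6}
'a' @ 1: {1,3,4,5,7}  (accept∈set)
'd' @ 2: {}  — state set empty
rest 'cecc' ignored (set empty)
final: {}; accept 1 not in set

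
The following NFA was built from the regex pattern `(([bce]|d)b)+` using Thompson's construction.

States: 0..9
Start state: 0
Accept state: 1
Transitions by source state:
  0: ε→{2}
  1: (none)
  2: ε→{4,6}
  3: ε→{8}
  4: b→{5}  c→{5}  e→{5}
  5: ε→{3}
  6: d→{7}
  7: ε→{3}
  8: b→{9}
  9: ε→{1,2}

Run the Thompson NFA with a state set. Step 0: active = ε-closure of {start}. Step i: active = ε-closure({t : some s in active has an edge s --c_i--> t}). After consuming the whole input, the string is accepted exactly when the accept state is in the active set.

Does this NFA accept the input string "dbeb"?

Answer: ACCEPT

Steps:
S₀ = ε-closure({0}) = {0,2,4,6}
'd' @ 1: {3,7,8}
'b' @ 2: {1,2,4,6,9}  ✓accept
'e' @ 3: {3,5,8}
'b' @ 4: {1,2,4,6,9}  ✓accept
after full input: {1,2,4,6,9}  (accept=1 in)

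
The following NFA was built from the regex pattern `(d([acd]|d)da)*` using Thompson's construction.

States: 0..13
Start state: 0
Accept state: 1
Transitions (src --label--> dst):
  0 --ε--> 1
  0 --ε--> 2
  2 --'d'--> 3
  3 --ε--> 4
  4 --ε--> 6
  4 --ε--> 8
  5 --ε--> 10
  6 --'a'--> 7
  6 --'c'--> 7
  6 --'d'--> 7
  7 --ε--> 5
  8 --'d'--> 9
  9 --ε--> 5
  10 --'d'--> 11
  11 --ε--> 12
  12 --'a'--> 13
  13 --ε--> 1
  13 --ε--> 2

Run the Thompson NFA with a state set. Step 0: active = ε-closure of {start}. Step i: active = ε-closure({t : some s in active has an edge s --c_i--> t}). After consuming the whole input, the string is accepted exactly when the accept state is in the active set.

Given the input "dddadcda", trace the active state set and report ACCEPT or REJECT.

start: ε-closure({0}) = {0,1,2}
'd' @ 1: {3,4,6,8}
'd' @ 2: {5,7,9,10}
'd' @ 3: {11,12}
'a' @ 4: {1,2,13}  ✓accept
'd' @ 5: {3,4,6,8}
'c' @ 6: {5,7,10}
'd' @ 7: {11,12}
'a' @ 8: {1,2,13}  ✓accept
after full input: {1,2,13}  (accept=1 in)

Answer: ACCEPT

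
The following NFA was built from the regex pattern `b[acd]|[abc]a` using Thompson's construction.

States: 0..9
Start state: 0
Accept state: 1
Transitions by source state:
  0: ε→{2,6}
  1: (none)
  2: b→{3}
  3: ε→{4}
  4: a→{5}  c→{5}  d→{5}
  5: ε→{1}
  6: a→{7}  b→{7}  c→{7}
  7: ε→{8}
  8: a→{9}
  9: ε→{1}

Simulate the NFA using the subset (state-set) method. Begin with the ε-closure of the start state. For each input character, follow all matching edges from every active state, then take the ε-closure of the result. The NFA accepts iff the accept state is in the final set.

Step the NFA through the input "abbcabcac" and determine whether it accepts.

S₀ = ε-closure({0}) = {0,2,6}
'a' @ 1: {7,8}
'b' @ 2: {}  — no active states
rest 'bcabcac' ignored (set empty)
after full input: {}  (accept=1 not in)

Answer: REJECT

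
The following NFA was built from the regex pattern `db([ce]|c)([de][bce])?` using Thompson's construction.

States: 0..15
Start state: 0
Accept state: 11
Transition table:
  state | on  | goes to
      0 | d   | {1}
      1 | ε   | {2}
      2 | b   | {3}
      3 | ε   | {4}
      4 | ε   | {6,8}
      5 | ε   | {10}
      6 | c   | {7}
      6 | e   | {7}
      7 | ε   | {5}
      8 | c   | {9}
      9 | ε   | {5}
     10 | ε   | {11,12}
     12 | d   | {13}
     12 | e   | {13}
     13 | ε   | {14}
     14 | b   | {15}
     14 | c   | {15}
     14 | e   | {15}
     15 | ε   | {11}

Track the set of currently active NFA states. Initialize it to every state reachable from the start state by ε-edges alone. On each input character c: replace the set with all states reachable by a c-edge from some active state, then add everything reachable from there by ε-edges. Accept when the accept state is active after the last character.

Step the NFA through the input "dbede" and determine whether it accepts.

Answer: ACCEPT

Trace:
start: ε-closure({0}) = {0}
'd' @ 1: {1,2}
'b' @ 2: {3,4,6,8}
'e' @ 3: {5,7,10,11,12}  (accept∈set)
'd' @ 4: {13,14}
'e' @ 5: {11,15}  (accept∈set)
after full input: {11,15}  (accept=11 in)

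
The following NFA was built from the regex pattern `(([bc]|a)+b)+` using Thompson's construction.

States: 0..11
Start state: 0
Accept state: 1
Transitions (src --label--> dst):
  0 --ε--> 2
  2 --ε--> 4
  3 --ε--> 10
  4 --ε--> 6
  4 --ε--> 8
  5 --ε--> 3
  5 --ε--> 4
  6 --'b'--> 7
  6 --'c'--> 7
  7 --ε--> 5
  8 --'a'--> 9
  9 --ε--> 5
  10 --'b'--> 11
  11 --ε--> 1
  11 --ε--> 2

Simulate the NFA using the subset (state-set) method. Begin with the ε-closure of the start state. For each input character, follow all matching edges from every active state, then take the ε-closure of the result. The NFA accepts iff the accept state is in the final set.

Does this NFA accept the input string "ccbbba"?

initial (ε-close {0}): {0,2,4,6,8}
'c' @ 1: {3,4,5,6,7,8,10}
'c' @ 2: {3,4,5,6,7,8,10}
'b' @ 3: {1,2,3,4,5,6,7,8,10,11}  (accept∈set)
'b' @ 4: {1,2,3,4,5,6,7,8,10,11}  (accept∈set)
'b' @ 5: {1,2,3,4,5,6,7,8,10,11}  (accept∈set)
'a' @ 6: {3,4,5,6,8,9,10}
end set {3,4,5,6,8,9,10} — state 1 not in

Answer: REJECT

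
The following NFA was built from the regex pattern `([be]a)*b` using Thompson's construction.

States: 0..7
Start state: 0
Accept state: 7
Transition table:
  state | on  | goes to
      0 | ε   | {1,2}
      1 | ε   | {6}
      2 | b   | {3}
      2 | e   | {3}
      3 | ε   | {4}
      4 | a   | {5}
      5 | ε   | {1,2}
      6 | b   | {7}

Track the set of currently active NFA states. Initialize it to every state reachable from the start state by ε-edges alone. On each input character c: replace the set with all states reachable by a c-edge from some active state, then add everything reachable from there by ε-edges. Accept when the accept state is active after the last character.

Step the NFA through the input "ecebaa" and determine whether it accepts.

initial (ε-close {0}): {0,1,2,6}
'e' @ 1: {3,4}
'c' @ 2: {}  — no active states
rest 'ebaa' ignored (set empty)
after full input: {}  (accept=7 not in)

Answer: REJECT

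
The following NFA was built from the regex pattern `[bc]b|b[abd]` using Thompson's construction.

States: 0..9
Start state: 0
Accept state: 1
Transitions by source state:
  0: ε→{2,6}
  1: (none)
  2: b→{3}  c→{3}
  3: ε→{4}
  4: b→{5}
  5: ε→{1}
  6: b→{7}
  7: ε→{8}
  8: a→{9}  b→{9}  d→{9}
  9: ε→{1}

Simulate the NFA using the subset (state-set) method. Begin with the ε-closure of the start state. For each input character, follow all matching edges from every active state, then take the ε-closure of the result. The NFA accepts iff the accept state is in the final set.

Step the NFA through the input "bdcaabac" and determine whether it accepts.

Answer: REJECT

Derivation:
initial (ε-close {0}): {0,2,6}
'b' @ 1: {3,4,7,8}
'd' @ 2: {1,9}  [accepting]
'c' @ 3: {}  — dead — no transitions
rest 'aabac' ignored (set empty)
after full input: {}  (accept=1 not in)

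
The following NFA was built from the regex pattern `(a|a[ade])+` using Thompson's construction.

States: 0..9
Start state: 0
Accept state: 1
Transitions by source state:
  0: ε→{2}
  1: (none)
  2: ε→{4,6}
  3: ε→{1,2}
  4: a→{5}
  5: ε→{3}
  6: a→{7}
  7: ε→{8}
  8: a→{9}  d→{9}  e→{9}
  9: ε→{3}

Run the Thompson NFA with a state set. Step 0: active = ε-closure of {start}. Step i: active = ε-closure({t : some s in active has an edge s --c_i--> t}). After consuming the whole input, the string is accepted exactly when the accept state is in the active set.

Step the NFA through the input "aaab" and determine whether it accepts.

S₀ = ε-closure({0}) = {0,2,4,6}
'a' @ 1: {1,2,3,4,5,6,7,8}  (accept∈set)
'a' @ 2: {1,2,3,4,5,6,7,8,9}  (accept∈set)
'a' @ 3: {1,2,3,4,5,6,7,8,9}  (accept∈set)
'b' @ 4: {}  — state set empty
final: {}; accept 1 not in set

Answer: REJECT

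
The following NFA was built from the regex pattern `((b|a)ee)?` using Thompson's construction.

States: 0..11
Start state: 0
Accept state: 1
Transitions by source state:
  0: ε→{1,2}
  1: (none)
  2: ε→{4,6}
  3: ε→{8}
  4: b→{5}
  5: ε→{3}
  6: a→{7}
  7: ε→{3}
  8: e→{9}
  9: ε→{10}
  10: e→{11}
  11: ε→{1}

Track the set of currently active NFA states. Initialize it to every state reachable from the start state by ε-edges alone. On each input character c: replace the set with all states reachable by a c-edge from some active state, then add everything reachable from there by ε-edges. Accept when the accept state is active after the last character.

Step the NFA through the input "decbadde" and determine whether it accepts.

Answer: REJECT

Steps:
initial (ε-close {0}): {0,1,2,4,6}
'd' @ 1: {}  — no active states
rest 'ecbadde' ignored (set empty)
end set {} — state 1 not in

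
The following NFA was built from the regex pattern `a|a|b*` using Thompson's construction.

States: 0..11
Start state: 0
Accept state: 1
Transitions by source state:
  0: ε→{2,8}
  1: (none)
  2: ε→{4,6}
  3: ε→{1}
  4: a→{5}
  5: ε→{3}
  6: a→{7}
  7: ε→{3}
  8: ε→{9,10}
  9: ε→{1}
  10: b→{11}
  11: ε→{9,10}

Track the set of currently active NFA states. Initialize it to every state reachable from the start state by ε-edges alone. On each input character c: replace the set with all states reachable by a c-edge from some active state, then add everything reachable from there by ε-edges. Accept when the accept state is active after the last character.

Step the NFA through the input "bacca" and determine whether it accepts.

S₀ = ε-closure({0}) = {0,1,2,4,6,8,9,10}
'b' @ 1: {1,9,10,11}  [accepting]
'a' @ 2: {}  — dead — no transitions
rest 'cca' ignored (set empty)
after full input: {}  (accept=1 not in)

Answer: REJECT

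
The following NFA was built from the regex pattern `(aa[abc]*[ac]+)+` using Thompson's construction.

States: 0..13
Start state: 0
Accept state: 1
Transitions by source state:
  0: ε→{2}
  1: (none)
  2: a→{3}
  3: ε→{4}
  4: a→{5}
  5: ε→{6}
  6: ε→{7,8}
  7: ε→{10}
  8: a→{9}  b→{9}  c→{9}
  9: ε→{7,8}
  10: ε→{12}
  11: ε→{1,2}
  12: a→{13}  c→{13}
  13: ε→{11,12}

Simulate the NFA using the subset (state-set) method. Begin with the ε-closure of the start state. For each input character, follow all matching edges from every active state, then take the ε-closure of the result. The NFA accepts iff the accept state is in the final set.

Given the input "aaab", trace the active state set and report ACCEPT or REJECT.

start: ε-closure({0}) = {0,2}
'a' @ 1: {3,4}
'a' @ 2: {5,6,7,8,10,12}
'a' @ 3: {1,2,7,8,9,10,11,12,13}  ✓accept
'b' @ 4: {7,8,9,10,12}
end set {7,8,9,10,12} — state 1 not in

Answer: REJECT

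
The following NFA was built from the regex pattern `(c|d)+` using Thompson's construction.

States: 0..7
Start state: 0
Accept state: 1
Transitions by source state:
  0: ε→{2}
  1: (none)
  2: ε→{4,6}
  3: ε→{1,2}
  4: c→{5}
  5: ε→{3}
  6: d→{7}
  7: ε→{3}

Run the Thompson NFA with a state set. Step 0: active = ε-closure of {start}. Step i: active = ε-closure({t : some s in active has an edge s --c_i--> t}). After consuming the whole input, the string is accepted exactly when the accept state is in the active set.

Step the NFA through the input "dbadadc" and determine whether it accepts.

Answer: REJECT

Trace:
S₀ = ε-closure({0}) = {0,2,4,6}
'd' @ 1: {1,2,3,4,6,7}  (accept∈set)
'b' @ 2: {}  — dead — no transitions
rest 'adadc' ignored (set empty)
final: {}; accept 1 not in set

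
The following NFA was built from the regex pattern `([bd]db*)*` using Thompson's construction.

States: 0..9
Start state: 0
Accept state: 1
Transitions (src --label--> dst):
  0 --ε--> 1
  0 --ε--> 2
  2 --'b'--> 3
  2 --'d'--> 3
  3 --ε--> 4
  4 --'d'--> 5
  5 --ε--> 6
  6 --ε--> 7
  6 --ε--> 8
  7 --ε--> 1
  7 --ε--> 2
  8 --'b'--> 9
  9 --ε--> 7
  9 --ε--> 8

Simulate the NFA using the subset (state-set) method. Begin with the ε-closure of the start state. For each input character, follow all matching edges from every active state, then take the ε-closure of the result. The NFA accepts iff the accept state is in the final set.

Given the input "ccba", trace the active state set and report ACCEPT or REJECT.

start: ε-closure({0}) = {0,1,2}
'c' @ 1: {}  — no active states
rest 'cba' ignored (set empty)
end set {} — state 1 not in

Answer: REJECT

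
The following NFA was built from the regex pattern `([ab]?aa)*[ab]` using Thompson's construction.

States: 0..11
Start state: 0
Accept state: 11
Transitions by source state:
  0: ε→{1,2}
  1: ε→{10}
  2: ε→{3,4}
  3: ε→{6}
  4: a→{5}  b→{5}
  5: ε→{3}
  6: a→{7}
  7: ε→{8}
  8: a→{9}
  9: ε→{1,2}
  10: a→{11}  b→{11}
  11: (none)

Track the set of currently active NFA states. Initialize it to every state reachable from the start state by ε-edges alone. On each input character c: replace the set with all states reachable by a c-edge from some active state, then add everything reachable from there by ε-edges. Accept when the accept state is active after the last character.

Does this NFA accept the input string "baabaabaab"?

S₀ = ε-closure({0}) = {0,1,2,3,4,6,10}
'b' @ 1: {3,5,6,11}  (accept∈set)
'a' @ 2: {7,8}
'a' @ 3: {1,2,3,4,6,9,10}
'b' @ 4: {3,5,6,11}  (accept∈set)
'a' @ 5: {7,8}
'a' @ 6: {1,2,3,4,6,9,10}
'b' @ 7: {3,5,6,11}  (accept∈set)
'a' @ 8: {7,8}
'a' @ 9: {1,2,3,4,6,9,10}
'b' @ 10: {3,5,6,11}  (accept∈set)
final: {3,5,6,11}; accept 11 in set

Answer: ACCEPT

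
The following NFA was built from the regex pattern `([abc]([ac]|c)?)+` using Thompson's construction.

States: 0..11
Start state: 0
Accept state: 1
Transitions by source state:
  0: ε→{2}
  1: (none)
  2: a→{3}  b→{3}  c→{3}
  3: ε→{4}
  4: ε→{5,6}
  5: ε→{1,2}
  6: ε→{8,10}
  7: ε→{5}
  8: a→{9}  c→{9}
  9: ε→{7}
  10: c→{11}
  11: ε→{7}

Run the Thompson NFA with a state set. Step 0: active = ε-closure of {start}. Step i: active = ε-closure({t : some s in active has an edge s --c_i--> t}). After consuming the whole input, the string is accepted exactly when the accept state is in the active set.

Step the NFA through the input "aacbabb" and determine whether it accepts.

S₀ = ε-closure({0}) = {0,2}
'a' @ 1: {1,2,3,4,5,6,8,10}  (accept∈set)
'a' @ 2: {1,2,3,4,5,6,7,8,9,10}  (accept∈set)
'c' @ 3: {1,2,3,4,5,6,7,8,9,10,11}  (accept∈set)
'b' @ 4: {1,2,3,4,5,6,8,10}  (accept∈set)
'a' @ 5: {1,2,3,4,5,6,7,8,9,10}  (accept∈set)
'b' @ 6: {1,2,3,4,5,6,8,10}  (accept∈set)
'b' @ 7: {1,2,3,4,5,6,8,10}  (accept∈set)
after full input: {1,2,3,4,5,6,8,10}  (accept=1 in)

Answer: ACCEPT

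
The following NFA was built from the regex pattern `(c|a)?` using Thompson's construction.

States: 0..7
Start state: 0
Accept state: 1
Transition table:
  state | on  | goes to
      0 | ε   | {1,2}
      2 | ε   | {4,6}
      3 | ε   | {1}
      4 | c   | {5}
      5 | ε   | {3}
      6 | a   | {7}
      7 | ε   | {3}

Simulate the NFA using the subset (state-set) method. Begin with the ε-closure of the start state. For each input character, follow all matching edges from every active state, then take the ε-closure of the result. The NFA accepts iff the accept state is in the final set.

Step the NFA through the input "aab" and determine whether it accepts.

initial (ε-close {0}): {0,1,2,4,6}
'a' @ 1: {1,3,7}  (accept∈set)
'a' @ 2: {}  — state set empty
rest 'b' ignored (set empty)
end set {} — state 1 not in

Answer: REJECT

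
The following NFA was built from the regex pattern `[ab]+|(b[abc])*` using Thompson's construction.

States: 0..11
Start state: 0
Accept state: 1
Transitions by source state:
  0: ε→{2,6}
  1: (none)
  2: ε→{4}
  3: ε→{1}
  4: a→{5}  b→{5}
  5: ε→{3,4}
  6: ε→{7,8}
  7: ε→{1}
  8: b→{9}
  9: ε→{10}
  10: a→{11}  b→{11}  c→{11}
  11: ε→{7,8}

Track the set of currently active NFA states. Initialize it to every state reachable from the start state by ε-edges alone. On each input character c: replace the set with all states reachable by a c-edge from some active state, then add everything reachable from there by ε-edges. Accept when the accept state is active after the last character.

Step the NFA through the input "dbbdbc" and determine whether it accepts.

Answer: REJECT

Derivation:
start: ε-closure({0}) = {0,1,2,4,6,7,8}
'd' @ 1: {}  — state set empty
rest 'bbdbc' ignored (set empty)
after full input: {}  (accept=1 not in)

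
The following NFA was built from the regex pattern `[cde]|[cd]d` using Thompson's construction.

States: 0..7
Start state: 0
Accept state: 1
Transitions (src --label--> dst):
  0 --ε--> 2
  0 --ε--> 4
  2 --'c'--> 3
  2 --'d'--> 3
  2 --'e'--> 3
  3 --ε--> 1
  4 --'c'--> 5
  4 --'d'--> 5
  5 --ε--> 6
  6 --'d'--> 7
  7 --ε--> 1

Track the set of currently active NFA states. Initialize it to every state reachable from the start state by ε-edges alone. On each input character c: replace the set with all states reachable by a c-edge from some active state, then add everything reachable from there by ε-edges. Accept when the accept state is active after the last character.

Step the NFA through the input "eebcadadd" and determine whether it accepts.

initial (ε-close {0}): {0,2,4}
'e' @ 1: {1,3}  ✓accept
'e' @ 2: {}  — no active states
rest 'bcadadd' ignored (set empty)
final: {}; accept 1 not in set

Answer: REJECT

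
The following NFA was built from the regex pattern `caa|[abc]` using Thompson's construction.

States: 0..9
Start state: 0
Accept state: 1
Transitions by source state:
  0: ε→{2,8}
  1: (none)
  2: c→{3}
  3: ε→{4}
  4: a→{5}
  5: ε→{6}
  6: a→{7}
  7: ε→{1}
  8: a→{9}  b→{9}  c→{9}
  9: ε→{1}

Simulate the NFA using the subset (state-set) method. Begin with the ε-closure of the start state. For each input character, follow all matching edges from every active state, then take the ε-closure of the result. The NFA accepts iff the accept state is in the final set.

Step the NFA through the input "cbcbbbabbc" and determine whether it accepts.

Answer: REJECT

Trace:
initial (ε-close {0}): {0,2,8}
'c' @ 1: {1,3,4,9}  [accepting]
'b' @ 2: {}  — no active states
rest 'cbbbabbc' ignored (set empty)
after full input: {}  (accept=1 not in)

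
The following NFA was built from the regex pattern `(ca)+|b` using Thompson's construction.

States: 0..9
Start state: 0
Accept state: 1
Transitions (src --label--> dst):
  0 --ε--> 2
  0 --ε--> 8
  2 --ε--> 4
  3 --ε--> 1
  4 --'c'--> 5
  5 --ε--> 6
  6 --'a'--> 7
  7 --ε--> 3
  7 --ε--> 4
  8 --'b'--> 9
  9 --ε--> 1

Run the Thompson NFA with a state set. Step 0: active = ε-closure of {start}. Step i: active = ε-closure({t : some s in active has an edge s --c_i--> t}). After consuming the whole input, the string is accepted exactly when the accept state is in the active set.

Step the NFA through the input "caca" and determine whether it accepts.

start: ε-closure({0}) = {0,2,4,8}
'c' @ 1: {5,6}
'a' @ 2: {1,3,4,7}  (accept∈set)
'c' @ 3: {5,6}
'a' @ 4: {1,3,4,7}  (accept∈set)
end set {1,3,4,7} — state 1 in

Answer: ACCEPT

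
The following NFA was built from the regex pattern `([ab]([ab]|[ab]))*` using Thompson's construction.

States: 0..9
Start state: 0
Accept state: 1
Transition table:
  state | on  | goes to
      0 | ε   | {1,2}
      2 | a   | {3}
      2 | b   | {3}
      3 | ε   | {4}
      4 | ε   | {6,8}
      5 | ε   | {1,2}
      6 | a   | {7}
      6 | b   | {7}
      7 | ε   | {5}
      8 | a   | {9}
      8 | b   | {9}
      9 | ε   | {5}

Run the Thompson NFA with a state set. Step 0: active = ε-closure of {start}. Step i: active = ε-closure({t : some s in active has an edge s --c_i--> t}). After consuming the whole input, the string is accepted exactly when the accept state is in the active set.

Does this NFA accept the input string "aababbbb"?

start: ε-closure({0}) = {0,1,2}
'a' @ 1: {3,4,6,8}
'a' @ 2: {1,2,5,7,9}  ✓accept
'b' @ 3: {3,4,6,8}
'a' @ 4: {1,2,5,7,9}  ✓accept
'b' @ 5: {3,4,6,8}
'b' @ 6: {1,2,5,7,9}  ✓accept
'b' @ 7: {3,4,6,8}
'b' @ 8: {1,2,5,7,9}  ✓accept
after full input: {1,2,5,7,9}  (accept=1 in)

Answer: ACCEPT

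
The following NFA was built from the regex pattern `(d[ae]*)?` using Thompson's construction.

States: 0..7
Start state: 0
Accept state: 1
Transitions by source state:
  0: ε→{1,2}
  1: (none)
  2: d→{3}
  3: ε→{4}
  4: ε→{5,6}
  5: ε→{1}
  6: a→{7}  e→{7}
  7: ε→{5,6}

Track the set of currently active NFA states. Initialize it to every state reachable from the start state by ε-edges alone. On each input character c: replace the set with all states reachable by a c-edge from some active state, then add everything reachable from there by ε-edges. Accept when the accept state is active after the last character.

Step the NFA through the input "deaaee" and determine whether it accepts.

Answer: ACCEPT

Derivation:
S₀ = ε-closure({0}) = {0,1,2}
'd' @ 1: {1,3,4,5,6}  [accepting]
'e' @ 2: {1,5,6,7}  [accepting]
'a' @ 3: {1,5,6,7}  [accepting]
'a' @ 4: {1,5,6,7}  [accepting]
'e' @ 5: {1,5,6,7}  [accepting]
'e' @ 6: {1,5,6,7}  [accepting]
final: {1,5,6,7}; accept 1 in set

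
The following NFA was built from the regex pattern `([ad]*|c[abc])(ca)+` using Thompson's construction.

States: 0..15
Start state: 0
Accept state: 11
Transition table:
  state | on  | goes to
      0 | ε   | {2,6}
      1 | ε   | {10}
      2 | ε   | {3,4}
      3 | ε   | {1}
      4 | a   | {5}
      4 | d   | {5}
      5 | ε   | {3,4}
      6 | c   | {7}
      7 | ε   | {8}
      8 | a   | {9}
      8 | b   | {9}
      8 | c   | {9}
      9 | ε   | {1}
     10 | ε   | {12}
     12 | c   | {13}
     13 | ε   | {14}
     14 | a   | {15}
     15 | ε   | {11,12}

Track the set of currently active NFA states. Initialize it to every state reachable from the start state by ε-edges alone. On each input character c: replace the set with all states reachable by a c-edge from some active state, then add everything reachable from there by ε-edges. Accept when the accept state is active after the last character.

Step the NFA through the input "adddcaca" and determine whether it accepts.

S₀ = ε-closure({0}) = {0,1,2,3,4,6,10,12}
'a' @ 1: {1,3,4,5,10,12}
'd' @ 2: {1,3,4,5,10,12}
'd' @ 3: {1,3,4,5,10,12}
'd' @ 4: {1,3,4,5,10,12}
'c' @ 5: {13,14}
'a' @ 6: {11,12,15}  (accept∈set)
'c' @ 7: {13,14}
'a' @ 8: {11,12,15}  (accept∈set)
final: {11,12,15}; accept 11 in set

Answer: ACCEPT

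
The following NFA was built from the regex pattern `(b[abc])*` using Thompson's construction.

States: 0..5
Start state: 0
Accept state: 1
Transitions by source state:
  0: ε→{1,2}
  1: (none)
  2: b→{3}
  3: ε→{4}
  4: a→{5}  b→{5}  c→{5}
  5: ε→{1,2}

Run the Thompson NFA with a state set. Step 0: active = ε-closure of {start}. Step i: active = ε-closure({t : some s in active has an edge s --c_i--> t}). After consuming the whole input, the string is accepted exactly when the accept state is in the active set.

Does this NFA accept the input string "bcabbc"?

Answer: REJECT

Steps:
start: ε-closure({0}) = {0,1,2}
'b' @ 1: {3,4}
'c' @ 2: {1,2,5}  [accepting]
'a' @ 3: {}  — dead — no transitions
rest 'bbc' ignored (set empty)
final: {}; accept 1 not in set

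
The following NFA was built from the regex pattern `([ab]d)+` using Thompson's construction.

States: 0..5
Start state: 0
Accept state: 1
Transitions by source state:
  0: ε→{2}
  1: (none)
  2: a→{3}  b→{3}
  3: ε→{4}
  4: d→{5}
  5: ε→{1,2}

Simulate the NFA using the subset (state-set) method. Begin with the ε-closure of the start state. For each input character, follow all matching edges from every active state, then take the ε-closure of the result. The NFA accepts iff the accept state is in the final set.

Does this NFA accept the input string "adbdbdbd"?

start: ε-closure({0}) = {0,2}
'a' @ 1: {3,4}
'd' @ 2: {1,2,5}  ✓accept
'b' @ 3: {3,4}
'd' @ 4: {1,2,5}  ✓accept
'b' @ 5: {3,4}
'd' @ 6: {1,2,5}  ✓accept
'b' @ 7: {3,4}
'd' @ 8: {1,2,5}  ✓accept
end set {1,2,5} — state 1 in

Answer: ACCEPT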